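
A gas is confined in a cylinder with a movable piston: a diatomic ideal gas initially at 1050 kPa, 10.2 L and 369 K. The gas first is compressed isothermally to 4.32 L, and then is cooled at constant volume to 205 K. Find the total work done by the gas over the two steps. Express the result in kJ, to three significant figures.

W_total ≈ -9.20 kJ

Step 1 (isothermal): W = P₁V₁ ln(V₂/V₁) = (10710) ln(4.32/10.2) = -9201 J.
Step 2 (isochoric): W = 0 (constant volume).
W_total = -9201 + 0 = -9201 J.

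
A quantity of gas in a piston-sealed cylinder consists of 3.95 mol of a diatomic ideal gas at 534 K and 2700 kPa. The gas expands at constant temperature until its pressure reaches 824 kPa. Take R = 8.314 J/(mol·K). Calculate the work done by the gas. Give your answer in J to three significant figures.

W ≈ 20800 J

Isothermal process: W = nRT ln(V₂/V₁) = nRT ln(P₁/P₂).
W = (3.95)(8.314)(534) × ln(2700/824)
  = 17537 × ln(3.277) = 17537 × 1.187
W_by_gas = 20813 J.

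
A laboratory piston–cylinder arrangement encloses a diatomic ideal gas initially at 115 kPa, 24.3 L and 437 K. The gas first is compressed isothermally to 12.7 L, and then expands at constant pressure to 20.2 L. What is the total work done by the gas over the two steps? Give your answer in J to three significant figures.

Step 1 (isothermal): W = P₁V₁ ln(V₂/V₁) = (2794) ln(12.7/24.3) = -1813 J.
After step 1: P = 220 kPa, V = 12.7 L, T = 437 K.
Step 2 (isobaric): W = PΔV = (220 kPa)(20.2 − 12.7 L) = 1650 J.
W_total = -1813 + 1650 = -163 J.

W_total ≈ -163 J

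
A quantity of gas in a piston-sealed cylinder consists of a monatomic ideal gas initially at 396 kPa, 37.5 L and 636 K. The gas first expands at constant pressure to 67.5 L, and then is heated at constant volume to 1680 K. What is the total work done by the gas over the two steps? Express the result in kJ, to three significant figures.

Step 1 (isobaric): W = PΔV = (396 kPa)(67.5 − 37.5 L) = 11880 J.
Step 2 (isochoric): W = 0 (constant volume).
W_total = 11880 + 0 = 11880 J.

W_total ≈ 11.9 kJ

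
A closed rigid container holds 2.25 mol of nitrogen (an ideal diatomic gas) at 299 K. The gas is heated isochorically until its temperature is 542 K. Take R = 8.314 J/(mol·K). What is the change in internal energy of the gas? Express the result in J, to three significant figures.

ΔU ≈ 11400 J

Constant volume ⇒ W = 0, so Q = ΔU = nCᵥΔT with Cᵥ = 5R/2 = 20.79 J/(mol·K).
ΔU = (2.25)(20.79)(542 − 299) = 11364 J.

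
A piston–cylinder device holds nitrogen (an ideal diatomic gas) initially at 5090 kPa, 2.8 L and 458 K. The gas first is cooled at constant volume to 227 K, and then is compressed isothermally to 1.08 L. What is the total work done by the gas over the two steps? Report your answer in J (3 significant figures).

Step 1 (isochoric): W = 0 (constant volume).
After step 1: P = 2523 kPa (V unchanged).
Step 2 (isothermal): W = P₁V₁ ln(V₂/V₁) = (7064) ln(1.08/2.8) = -6729 J.
W_total = 0 − 6729 = -6729 J.

W_total ≈ -6730 J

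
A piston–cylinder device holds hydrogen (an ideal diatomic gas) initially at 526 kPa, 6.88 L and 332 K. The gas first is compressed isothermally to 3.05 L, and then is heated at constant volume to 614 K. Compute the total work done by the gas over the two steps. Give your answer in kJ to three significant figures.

Step 1 (isothermal): W = P₁V₁ ln(V₂/V₁) = (3619) ln(3.05/6.88) = -2944 J.
Step 2 (isochoric): W = 0 (constant volume).
W_total = -2944 + 0 = -2944 J.

W_total ≈ -2.94 kJ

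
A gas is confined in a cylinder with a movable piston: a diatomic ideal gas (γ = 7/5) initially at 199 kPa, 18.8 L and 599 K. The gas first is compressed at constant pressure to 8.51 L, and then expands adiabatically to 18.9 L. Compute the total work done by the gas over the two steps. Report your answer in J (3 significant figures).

W_total ≈ -891 J

Step 1 (isobaric): W = PΔV = (199 kPa)(8.51 − 18.8 L) = -2048 J.
After step 1: P = 199 kPa, V = 8.51 L, T = 271.1 K.
Step 2 (adiabatic): W = (P₁V₁ − P₂V₂)/(γ−1) = (1693 − 1231)/0.4 = 1157 J.
W_total = -2048 + 1157 = -890.9 J.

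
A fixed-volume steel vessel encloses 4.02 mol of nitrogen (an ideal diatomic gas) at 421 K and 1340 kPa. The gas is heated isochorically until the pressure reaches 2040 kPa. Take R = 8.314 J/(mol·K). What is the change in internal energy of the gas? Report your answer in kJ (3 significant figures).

Constant volume ⇒ W = 0, so Q = ΔU = nCᵥΔT with Cᵥ = 5R/2 = 20.79 J/(mol·K).
At constant V, T₂/T₁ = P₂/P₁ ⇒ ΔT = T₁(P₂/P₁ − 1) = 421·(2040/1340 − 1) = 219.9 K.
ΔU = (4.02)(20.79)(219.9) = 18376 J.

ΔU ≈ 18.4 kJ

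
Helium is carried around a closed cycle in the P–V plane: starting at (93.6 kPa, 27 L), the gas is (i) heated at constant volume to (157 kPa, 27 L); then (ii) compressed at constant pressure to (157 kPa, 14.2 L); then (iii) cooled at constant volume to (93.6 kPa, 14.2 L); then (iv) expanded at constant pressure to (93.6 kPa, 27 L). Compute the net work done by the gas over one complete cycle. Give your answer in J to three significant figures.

Constant-volume legs do no work.
W(ii) = (157)(14.2 − 27) = -2010 J; W(iv) = (93.6)(27 − 14.2) = 1198 J.
W_net = -2010 + 1198 = -811.5 J (the counter-clockwise enclosed area).

W_net ≈ -812 J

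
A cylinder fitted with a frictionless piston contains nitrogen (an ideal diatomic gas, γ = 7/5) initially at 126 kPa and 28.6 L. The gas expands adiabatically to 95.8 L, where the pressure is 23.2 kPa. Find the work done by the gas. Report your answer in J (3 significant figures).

W ≈ 3450 J

Adiabatic: W = (P₁V₁ − P₂V₂)/(γ − 1) with γ = 7/5.
P₁V₁ = 3604 J, P₂V₂ = 2223 J.
W = (3604 − 2223) / 0.4 = 3453 J.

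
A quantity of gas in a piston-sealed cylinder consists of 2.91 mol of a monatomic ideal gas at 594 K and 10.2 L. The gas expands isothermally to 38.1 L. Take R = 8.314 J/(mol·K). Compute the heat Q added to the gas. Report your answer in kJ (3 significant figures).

Q ≈ 18.9 kJ

Isothermal ⇒ ΔU = 0, so Q = W = nRT ln(V₂/V₁).
Q = (2.91)(8.314)(594) ln(38.1/10.2) = 14371 × 1.318 = 18939 J.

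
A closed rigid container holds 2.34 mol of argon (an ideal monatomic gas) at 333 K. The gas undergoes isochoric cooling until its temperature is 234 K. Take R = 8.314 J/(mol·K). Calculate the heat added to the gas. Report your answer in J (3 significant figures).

Q ≈ -2890 J

Constant volume ⇒ W = 0, so Q = ΔU = nCᵥΔT with Cᵥ = 3R/2 = 12.47 J/(mol·K).
ΔU = (2.34)(12.47)(234 − 333) = -2889 J.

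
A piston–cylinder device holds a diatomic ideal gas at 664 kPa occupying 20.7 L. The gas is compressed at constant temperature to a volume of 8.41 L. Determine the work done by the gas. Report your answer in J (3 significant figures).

W ≈ -12400 J

Isothermal: W = nRT ln(V₂/V₁) = P₁V₁ ln(V₂/V₁).
P₁V₁ = (664 kPa)(20.7 L) = 13745 J.
W = 13745 × ln(8.41/20.7) = 13745 × -0.9007
W_by_gas = -12380 J.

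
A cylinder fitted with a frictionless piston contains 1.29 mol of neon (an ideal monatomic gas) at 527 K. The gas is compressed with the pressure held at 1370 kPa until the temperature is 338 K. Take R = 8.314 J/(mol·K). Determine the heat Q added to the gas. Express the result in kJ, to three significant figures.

Isobaric: W = nRΔT = (1.29)(8.314)(-189) = -2027 J.
ΔU = nCᵥΔT with Cᵥ = 3R/2: ΔU = (1.29)(12.47)(-189) = -3041 J.
Q = ΔU + W = -3041 − 2027 = -5068 J.

Q ≈ -5.07 kJ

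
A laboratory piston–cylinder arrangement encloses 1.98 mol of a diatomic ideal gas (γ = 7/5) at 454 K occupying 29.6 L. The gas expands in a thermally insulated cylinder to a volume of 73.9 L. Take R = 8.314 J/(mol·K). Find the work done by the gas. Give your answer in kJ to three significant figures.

Adiabatic: TV^(γ−1) = const with γ = 7/5.
T₂ = T₁ (V₁/V₂)^(γ−1) = 454 × (29.6/73.9)^0.4 = 454 × 0.6935 = 314.9 K.
W_by = nCᵥ(T₁ − T₂) = (1.98)(20.79)(454 − 314.9) = 5726 J.

W ≈ 5.73 kJ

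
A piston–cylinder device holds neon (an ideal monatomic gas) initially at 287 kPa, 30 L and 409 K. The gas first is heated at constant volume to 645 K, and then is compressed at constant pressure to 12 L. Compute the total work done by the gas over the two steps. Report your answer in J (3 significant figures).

W_total ≈ -8150 J

Step 1 (isochoric): W = 0 (constant volume).
After step 1: P = 452.6 kPa (V unchanged).
Step 2 (isobaric): W = PΔV = (452.6 kPa)(12 − 30 L) = -8147 J.
W_total = 0 − 8147 = -8147 J.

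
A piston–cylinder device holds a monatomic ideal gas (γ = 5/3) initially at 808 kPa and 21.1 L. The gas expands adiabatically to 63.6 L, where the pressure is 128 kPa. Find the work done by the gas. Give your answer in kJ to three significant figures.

W ≈ 13.4 kJ

Adiabatic: W = (P₁V₁ − P₂V₂)/(γ − 1) with γ = 5/3.
P₁V₁ = 17049 J, P₂V₂ = 8141 J.
W = (17049 − 8141) / 0.6667 = 13362 J.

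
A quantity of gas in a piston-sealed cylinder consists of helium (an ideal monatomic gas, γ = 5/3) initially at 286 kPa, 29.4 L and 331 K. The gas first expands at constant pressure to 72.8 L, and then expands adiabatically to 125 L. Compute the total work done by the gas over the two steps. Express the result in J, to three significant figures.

Step 1 (isobaric): W = PΔV = (286 kPa)(72.8 − 29.4 L) = 12412 J.
After step 1: P = 286 kPa, V = 72.8 L, T = 819.6 K.
Step 2 (adiabatic): W = (P₁V₁ − P₂V₂)/(γ−1) = (20821 − 14520)/0.667 = 9451 J.
W_total = 12412 + 9451 = 21863 J.

W_total ≈ 21900 J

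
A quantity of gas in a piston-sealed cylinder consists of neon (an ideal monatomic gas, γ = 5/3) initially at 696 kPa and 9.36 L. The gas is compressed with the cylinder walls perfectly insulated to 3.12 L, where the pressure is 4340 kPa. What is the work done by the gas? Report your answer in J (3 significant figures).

W ≈ -10500 J

Adiabatic: W = (P₁V₁ − P₂V₂)/(γ − 1) with γ = 5/3.
P₁V₁ = 6515 J, P₂V₂ = 13541 J.
W = (6515 − 13541) / 0.6667 = -10539 J.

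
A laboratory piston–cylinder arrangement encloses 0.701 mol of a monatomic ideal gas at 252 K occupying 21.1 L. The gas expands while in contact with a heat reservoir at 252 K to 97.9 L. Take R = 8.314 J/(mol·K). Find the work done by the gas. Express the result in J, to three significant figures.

W ≈ 2250 J

Isothermal: W = nRT ln(V₂/V₁).
W = (0.701)(8.314)(252) × ln(97.9/21.1)
  = 1469 × 1.535
W_by_gas = 2254 J.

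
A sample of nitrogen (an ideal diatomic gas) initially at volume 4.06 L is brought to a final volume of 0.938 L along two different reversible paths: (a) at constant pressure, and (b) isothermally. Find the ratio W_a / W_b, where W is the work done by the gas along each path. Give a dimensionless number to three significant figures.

W_a / W_b ≈ 0.525

Path (a) isobaric: W = P₁(V₂ − V₁) → W_a/(P₁V₁) = -0.769.
Path (b) isothermal: W = P₁V₁ ln(V₂/V₁) → W_b/(P₁V₁) = -1.465.
W_a / W_b = -0.769 / -1.465 = 0.5248.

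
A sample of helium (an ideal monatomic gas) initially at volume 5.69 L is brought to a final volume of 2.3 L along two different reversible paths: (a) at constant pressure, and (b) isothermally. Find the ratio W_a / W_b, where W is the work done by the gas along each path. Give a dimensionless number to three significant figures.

W_a / W_b ≈ 0.658

Path (a) isobaric: W = P₁(V₂ − V₁) → W_a/(P₁V₁) = -0.5958.
Path (b) isothermal: W = P₁V₁ ln(V₂/V₁) → W_b/(P₁V₁) = -0.9058.
W_a / W_b = -0.5958 / -0.9058 = 0.6577.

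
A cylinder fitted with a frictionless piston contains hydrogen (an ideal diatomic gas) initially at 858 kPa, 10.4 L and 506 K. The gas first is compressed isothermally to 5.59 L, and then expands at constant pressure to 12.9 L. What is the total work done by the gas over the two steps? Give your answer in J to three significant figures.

W_total ≈ 6130 J

Step 1 (isothermal): W = P₁V₁ ln(V₂/V₁) = (8923) ln(5.59/10.4) = -5540 J.
After step 1: P = 1596 kPa, V = 5.59 L, T = 506 K.
Step 2 (isobaric): W = PΔV = (1596 kPa)(12.9 − 5.59 L) = 11669 J.
W_total = -5540 + 11669 = 6129 J.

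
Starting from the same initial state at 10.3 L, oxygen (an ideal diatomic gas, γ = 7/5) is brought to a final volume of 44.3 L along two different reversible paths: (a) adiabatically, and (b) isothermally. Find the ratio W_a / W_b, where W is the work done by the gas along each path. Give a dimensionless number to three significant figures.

Path (a) adiabatic: W = P₁V₁(1 − (V₁/V₂)^(γ−1))/(γ−1) → W_a/(P₁V₁) = 1.105.
Path (b) isothermal: W = P₁V₁ ln(V₂/V₁) → W_b/(P₁V₁) = 1.459.
W_a / W_b = 1.105 / 1.459 = 0.7576.

W_a / W_b ≈ 0.758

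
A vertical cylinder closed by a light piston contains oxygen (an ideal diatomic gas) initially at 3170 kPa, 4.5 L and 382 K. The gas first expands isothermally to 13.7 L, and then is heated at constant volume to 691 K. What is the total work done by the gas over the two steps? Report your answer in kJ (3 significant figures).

Step 1 (isothermal): W = P₁V₁ ln(V₂/V₁) = (14265) ln(13.7/4.5) = 15881 J.
Step 2 (isochoric): W = 0 (constant volume).
W_total = 15881 + 0 = 15881 J.

W_total ≈ 15.9 kJ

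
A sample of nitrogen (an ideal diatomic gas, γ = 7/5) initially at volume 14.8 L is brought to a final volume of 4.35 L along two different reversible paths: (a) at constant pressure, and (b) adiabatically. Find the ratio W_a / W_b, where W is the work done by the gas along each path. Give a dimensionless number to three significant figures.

W_a / W_b ≈ 0.447

Path (a) isobaric: W = P₁(V₂ − V₁) → W_a/(P₁V₁) = -0.7061.
Path (b) adiabatic: W = P₁V₁(1 − (V₁/V₂)^(γ−1))/(γ−1) → W_b/(P₁V₁) = -1.58.
W_a / W_b = -0.7061 / -1.58 = 0.4469.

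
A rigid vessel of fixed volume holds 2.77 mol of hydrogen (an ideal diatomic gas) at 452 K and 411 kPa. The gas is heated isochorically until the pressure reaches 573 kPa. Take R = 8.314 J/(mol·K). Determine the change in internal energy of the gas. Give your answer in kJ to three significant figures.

Constant volume ⇒ W = 0, so Q = ΔU = nCᵥΔT with Cᵥ = 5R/2 = 20.79 J/(mol·K).
At constant V, T₂/T₁ = P₂/P₁ ⇒ ΔT = T₁(P₂/P₁ − 1) = 452·(573/411 − 1) = 178.2 K.
ΔU = (2.77)(20.79)(178.2) = 10257 J.

ΔU ≈ 10.3 kJ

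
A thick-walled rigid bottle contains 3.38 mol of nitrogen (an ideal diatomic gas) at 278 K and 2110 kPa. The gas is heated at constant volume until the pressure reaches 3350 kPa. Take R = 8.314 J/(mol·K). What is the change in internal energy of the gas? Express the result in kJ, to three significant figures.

Constant volume ⇒ W = 0, so Q = ΔU = nCᵥΔT with Cᵥ = 5R/2 = 20.79 J/(mol·K).
At constant V, T₂/T₁ = P₂/P₁ ⇒ ΔT = T₁(P₂/P₁ − 1) = 278·(3350/2110 − 1) = 163.4 K.
ΔU = (3.38)(20.79)(163.4) = 11478 J.

ΔU ≈ 11.5 kJ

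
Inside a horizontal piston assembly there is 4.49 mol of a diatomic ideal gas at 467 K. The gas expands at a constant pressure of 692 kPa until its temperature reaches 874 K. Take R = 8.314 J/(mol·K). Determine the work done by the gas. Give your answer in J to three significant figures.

W ≈ 15200 J

Isobaric: W = P ΔV = nR ΔT.
W = (4.49)(8.314)(874 − 467) = 15193 J.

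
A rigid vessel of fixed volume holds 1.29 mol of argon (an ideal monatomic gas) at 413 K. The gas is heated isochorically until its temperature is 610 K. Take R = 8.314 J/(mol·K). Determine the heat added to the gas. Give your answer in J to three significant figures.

Constant volume ⇒ W = 0, so Q = ΔU = nCᵥΔT with Cᵥ = 3R/2 = 12.47 J/(mol·K).
ΔU = (1.29)(12.47)(610 − 413) = 3169 J.

Q ≈ 3170 J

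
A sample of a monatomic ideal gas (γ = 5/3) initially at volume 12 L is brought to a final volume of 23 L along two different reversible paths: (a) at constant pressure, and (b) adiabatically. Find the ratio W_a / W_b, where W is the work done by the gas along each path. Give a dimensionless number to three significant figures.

W_a / W_b ≈ 1.74

Path (a) isobaric: W = P₁(V₂ − V₁) → W_a/(P₁V₁) = 0.9167.
Path (b) adiabatic: W = P₁V₁(1 − (V₁/V₂)^(γ−1))/(γ−1) → W_b/(P₁V₁) = 0.5279.
W_a / W_b = 0.9167 / 0.5279 = 1.737.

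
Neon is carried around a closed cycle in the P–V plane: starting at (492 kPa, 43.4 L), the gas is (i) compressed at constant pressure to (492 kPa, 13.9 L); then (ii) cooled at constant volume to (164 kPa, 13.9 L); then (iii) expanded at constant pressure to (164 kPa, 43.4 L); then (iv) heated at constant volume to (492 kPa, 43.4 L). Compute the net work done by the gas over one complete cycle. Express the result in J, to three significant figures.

Constant-volume legs do no work.
W(i) = (492)(13.9 − 43.4) = -14514 J; W(iii) = (164)(43.4 − 13.9) = 4838 J.
W_net = -14514 + 4838 = -9676 J (the counter-clockwise enclosed area).

W_net ≈ -9680 J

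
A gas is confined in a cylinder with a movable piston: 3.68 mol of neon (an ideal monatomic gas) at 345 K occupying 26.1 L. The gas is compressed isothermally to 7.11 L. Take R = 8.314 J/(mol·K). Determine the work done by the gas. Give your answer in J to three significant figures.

W ≈ -13700 J

Isothermal: W = nRT ln(V₂/V₁).
W = (3.68)(8.314)(345) × ln(7.11/26.1)
  = 10555 × -1.3
W_by_gas = -13727 J.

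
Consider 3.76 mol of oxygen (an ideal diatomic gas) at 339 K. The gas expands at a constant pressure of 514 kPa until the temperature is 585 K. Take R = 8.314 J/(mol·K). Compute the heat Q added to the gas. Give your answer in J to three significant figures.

Q ≈ 26900 J

Isobaric: W = nRΔT = (3.76)(8.314)(246) = 7690 J.
ΔU = nCᵥΔT with Cᵥ = 5R/2: ΔU = (3.76)(20.79)(246) = 19225 J.
Q = ΔU + W = 19225 + 7690 = 26915 J.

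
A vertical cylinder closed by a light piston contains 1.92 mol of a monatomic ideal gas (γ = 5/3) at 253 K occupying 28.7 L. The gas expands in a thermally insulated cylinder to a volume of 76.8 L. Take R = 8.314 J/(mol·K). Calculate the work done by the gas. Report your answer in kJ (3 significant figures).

W ≈ 2.91 kJ

Adiabatic: TV^(γ−1) = const with γ = 5/3.
T₂ = T₁ (V₁/V₂)^(γ−1) = 253 × (28.7/76.8)^0.667 = 253 × 0.5188 = 131.3 K.
W_by = nCᵥ(T₁ − T₂) = (1.92)(12.47)(253 − 131.3) = 2915 J.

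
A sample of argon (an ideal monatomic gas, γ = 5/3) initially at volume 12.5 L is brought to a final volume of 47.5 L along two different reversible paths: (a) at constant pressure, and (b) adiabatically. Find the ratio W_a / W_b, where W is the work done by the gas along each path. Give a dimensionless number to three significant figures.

W_a / W_b ≈ 3.17

Path (a) isobaric: W = P₁(V₂ − V₁) → W_a/(P₁V₁) = 2.8.
Path (b) adiabatic: W = P₁V₁(1 − (V₁/V₂)^(γ−1))/(γ−1) → W_b/(P₁V₁) = 0.884.
W_a / W_b = 2.8 / 0.884 = 3.167.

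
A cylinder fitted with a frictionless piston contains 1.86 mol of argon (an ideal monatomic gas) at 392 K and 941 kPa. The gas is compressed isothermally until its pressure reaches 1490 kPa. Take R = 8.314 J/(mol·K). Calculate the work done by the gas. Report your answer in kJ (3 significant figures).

Isothermal process: W = nRT ln(V₂/V₁) = nRT ln(P₁/P₂).
W = (1.86)(8.314)(392) × ln(941/1490)
  = 6062 × ln(0.6315) = 6062 × -0.4596
W_by_gas = -2786 J.

W ≈ -2.79 kJ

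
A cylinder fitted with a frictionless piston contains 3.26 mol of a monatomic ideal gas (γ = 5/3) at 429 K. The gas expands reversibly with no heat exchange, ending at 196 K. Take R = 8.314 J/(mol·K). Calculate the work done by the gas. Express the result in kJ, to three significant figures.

W ≈ 9.47 kJ

Adiabatic ⇒ Q = 0, so W_by = −ΔU = nCᵥ(T₁ − T₂).
Cᵥ = 3R/2 = 12.47 J/(mol·K).
W = (3.26)(12.47)(429 − 196) = 9473 J.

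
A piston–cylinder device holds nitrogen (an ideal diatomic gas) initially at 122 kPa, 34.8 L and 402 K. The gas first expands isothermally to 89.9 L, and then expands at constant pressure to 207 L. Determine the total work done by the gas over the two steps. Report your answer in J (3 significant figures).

Step 1 (isothermal): W = P₁V₁ ln(V₂/V₁) = (4246) ln(89.9/34.8) = 4029 J.
After step 1: P = 47.23 kPa, V = 89.9 L, T = 402 K.
Step 2 (isobaric): W = PΔV = (47.23 kPa)(207 − 89.9 L) = 5530 J.
W_total = 4029 + 5530 = 9560 J.

W_total ≈ 9560 J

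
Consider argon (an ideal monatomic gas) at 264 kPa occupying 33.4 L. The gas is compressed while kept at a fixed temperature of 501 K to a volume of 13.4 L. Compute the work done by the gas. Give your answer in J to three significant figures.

W ≈ -8050 J

Isothermal: W = nRT ln(V₂/V₁) = P₁V₁ ln(V₂/V₁).
P₁V₁ = (264 kPa)(33.4 L) = 8818 J.
W = 8818 × ln(13.4/33.4) = 8818 × -0.9133
W_by_gas = -8053 J.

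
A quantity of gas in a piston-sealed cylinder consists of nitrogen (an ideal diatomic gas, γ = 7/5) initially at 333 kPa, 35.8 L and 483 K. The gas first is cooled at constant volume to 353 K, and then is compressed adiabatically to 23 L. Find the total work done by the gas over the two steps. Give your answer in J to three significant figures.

W_total ≈ -4220 J

Step 1 (isochoric): W = 0 (constant volume).
After step 1: P = 243.4 kPa (V unchanged).
Step 2 (adiabatic): W = (P₁V₁ − P₂V₂)/(γ−1) = (8713 − 10400)/0.4 = -4217 J.
W_total = 0 − 4217 = -4217 J.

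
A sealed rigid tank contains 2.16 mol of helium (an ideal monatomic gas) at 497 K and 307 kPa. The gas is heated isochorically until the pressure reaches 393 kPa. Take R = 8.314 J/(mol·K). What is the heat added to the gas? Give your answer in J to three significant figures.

Q ≈ 3750 J

Constant volume ⇒ W = 0, so Q = ΔU = nCᵥΔT with Cᵥ = 3R/2 = 12.47 J/(mol·K).
At constant V, T₂/T₁ = P₂/P₁ ⇒ ΔT = T₁(P₂/P₁ − 1) = 497·(393/307 − 1) = 139.2 K.
ΔU = (2.16)(12.47)(139.2) = 3750 J.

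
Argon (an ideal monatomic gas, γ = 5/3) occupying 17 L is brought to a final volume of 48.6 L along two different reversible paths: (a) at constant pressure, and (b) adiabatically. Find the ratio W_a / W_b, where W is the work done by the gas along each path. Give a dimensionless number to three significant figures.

W_a / W_b ≈ 2.46

Path (a) isobaric: W = P₁(V₂ − V₁) → W_a/(P₁V₁) = 1.859.
Path (b) adiabatic: W = P₁V₁(1 − (V₁/V₂)^(γ−1))/(γ−1) → W_b/(P₁V₁) = 0.7553.
W_a / W_b = 1.859 / 0.7553 = 2.461.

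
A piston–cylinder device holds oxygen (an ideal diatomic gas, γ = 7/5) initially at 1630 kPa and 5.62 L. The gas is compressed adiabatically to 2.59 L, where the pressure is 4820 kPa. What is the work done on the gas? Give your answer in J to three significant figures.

W ≈ 8310 J

Adiabatic: W = (P₁V₁ − P₂V₂)/(γ − 1) with γ = 7/5.
P₁V₁ = 9161 J, P₂V₂ = 12484 J.
W = (9161 − 12484) / 0.4 = -8308 J.
Work on gas = −W_by = 8308 J.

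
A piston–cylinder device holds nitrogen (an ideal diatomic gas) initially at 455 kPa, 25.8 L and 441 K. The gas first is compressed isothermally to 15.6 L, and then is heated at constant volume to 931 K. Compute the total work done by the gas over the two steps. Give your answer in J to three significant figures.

Step 1 (isothermal): W = P₁V₁ ln(V₂/V₁) = (11739) ln(15.6/25.8) = -5906 J.
Step 2 (isochoric): W = 0 (constant volume).
W_total = -5906 + 0 = -5906 J.

W_total ≈ -5910 J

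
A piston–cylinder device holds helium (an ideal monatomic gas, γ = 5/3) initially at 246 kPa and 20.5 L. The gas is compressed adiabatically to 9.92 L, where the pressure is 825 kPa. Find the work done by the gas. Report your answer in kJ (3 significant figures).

Adiabatic: W = (P₁V₁ − P₂V₂)/(γ − 1) with γ = 5/3.
P₁V₁ = 5043 J, P₂V₂ = 8184 J.
W = (5043 − 8184) / 0.6667 = -4711 J.

W ≈ -4.71 kJ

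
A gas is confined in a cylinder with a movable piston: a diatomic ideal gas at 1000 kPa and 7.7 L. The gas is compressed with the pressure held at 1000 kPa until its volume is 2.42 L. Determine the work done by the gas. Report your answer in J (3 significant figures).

W ≈ -5280 J

Isobaric: W = P ΔV.
W = (1000 kPa)(2.42 − 7.7 L) = (1000)(-5.28) = -5280 J.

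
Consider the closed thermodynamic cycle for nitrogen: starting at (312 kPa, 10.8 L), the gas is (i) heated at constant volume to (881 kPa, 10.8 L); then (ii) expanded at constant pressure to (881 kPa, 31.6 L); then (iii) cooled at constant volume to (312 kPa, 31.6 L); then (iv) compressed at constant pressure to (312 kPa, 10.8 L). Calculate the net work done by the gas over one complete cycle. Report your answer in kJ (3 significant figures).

Constant-volume legs do no work.
W(ii) = (881)(31.6 − 10.8) = 18325 J; W(iv) = (312)(10.8 − 31.6) = -6490 J.
W_net = 18325 − 6490 = 11835 J (the clockwise enclosed area).

W_net ≈ 11.8 kJ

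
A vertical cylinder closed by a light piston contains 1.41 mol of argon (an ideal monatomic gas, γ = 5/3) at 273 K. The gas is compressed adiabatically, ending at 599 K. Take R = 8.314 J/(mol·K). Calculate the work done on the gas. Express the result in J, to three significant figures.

Adiabatic ⇒ Q = 0, so W_by = −ΔU = nCᵥ(T₁ − T₂).
Cᵥ = 3R/2 = 12.47 J/(mol·K).
W = (1.41)(12.47)(273 − 599) = -5732 J.
Work on gas = −W_by = 5732 J.

W ≈ 5730 J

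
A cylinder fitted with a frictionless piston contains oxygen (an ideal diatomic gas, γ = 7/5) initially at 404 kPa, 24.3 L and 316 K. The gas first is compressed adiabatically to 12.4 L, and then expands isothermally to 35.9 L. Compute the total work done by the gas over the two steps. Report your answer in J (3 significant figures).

W_total ≈ 6080 J

Step 1 (adiabatic): W = (P₁V₁ − P₂V₂)/(γ−1) = (9817 − 12849)/0.4 = -7579 J.
After step 1: P = 1036 kPa, V = 12.4 L, T = 413.6 K.
Step 2 (isothermal): W = P₁V₁ ln(V₂/V₁) = (12849) ln(35.9/12.4) = 13659 J.
W_total = -7579 + 13659 = 6080 J.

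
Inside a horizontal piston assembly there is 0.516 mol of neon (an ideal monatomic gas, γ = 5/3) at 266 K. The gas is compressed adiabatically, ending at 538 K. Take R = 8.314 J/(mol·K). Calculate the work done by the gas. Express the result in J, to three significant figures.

Adiabatic ⇒ Q = 0, so W_by = −ΔU = nCᵥ(T₁ − T₂).
Cᵥ = 3R/2 = 12.47 J/(mol·K).
W = (0.516)(12.47)(266 − 538) = -1750 J.

W ≈ -1750 J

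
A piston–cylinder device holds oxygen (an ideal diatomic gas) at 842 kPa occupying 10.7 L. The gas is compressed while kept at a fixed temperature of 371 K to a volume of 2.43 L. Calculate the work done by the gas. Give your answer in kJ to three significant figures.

Isothermal: W = nRT ln(V₂/V₁) = P₁V₁ ln(V₂/V₁).
P₁V₁ = (842 kPa)(10.7 L) = 9009 J.
W = 9009 × ln(2.43/10.7) = 9009 × -1.482
W_by_gas = -13355 J.

W ≈ -13.4 kJ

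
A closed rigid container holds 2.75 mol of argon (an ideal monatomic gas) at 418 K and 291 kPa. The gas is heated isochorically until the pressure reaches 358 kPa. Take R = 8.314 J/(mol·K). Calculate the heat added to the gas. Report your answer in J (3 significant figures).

Constant volume ⇒ W = 0, so Q = ΔU = nCᵥΔT with Cᵥ = 3R/2 = 12.47 J/(mol·K).
At constant V, T₂/T₁ = P₂/P₁ ⇒ ΔT = T₁(P₂/P₁ − 1) = 418·(358/291 − 1) = 96.24 K.
ΔU = (2.75)(12.47)(96.24) = 3301 J.

Q ≈ 3300 J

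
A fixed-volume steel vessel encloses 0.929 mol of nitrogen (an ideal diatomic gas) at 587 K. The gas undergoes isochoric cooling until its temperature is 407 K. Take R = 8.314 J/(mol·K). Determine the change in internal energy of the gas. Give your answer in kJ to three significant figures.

ΔU ≈ -3.48 kJ

Constant volume ⇒ W = 0, so Q = ΔU = nCᵥΔT with Cᵥ = 5R/2 = 20.79 J/(mol·K).
ΔU = (0.929)(20.79)(407 − 587) = -3476 J.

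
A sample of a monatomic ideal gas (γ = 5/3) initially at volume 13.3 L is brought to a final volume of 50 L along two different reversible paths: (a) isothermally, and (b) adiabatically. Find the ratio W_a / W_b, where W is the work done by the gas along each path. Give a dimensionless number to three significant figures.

Path (a) isothermal: W = P₁V₁ ln(V₂/V₁) → W_a/(P₁V₁) = 1.324.
Path (b) adiabatic: W = P₁V₁(1 − (V₁/V₂)^(γ−1))/(γ−1) → W_b/(P₁V₁) = 0.8796.
W_a / W_b = 1.324 / 0.8796 = 1.506.

W_a / W_b ≈ 1.51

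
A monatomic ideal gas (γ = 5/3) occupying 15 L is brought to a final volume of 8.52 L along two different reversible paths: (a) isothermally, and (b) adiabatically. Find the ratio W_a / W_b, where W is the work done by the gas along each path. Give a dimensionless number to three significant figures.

W_a / W_b ≈ 0.823

Path (a) isothermal: W = P₁V₁ ln(V₂/V₁) → W_a/(P₁V₁) = -0.5656.
Path (b) adiabatic: W = P₁V₁(1 − (V₁/V₂)^(γ−1))/(γ−1) → W_b/(P₁V₁) = -0.6871.
W_a / W_b = -0.5656 / -0.6871 = 0.8233.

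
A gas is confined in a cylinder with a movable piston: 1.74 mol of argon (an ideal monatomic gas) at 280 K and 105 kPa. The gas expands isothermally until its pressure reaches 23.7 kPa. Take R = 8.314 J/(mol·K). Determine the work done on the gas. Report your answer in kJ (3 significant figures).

W ≈ -6.03 kJ

Isothermal process: W = nRT ln(V₂/V₁) = nRT ln(P₁/P₂).
W = (1.74)(8.314)(280) × ln(105/23.7)
  = 4051 × ln(4.43) = 4051 × 1.488
W_by_gas = 6029 J; work on gas = −W_by = -6029 J.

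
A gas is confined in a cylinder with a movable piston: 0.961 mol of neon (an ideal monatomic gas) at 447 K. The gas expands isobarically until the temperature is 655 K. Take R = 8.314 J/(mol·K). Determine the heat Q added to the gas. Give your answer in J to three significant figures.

Isobaric: W = nRΔT = (0.961)(8.314)(208) = 1662 J.
ΔU = nCᵥΔT with Cᵥ = 3R/2: ΔU = (0.961)(12.47)(208) = 2493 J.
Q = ΔU + W = 2493 + 1662 = 4155 J.

Q ≈ 4150 J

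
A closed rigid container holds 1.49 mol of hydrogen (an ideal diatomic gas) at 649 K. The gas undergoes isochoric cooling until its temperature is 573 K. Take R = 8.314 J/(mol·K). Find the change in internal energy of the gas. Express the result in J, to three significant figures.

ΔU ≈ -2350 J

Constant volume ⇒ W = 0, so Q = ΔU = nCᵥΔT with Cᵥ = 5R/2 = 20.79 J/(mol·K).
ΔU = (1.49)(20.79)(573 − 649) = -2354 J.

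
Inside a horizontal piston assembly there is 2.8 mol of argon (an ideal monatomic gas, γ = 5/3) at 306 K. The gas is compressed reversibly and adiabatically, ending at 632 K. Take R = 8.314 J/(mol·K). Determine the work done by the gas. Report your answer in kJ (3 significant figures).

Adiabatic ⇒ Q = 0, so W_by = −ΔU = nCᵥ(T₁ − T₂).
Cᵥ = 3R/2 = 12.47 J/(mol·K).
W = (2.8)(12.47)(306 − 632) = -11384 J.

W ≈ -11.4 kJ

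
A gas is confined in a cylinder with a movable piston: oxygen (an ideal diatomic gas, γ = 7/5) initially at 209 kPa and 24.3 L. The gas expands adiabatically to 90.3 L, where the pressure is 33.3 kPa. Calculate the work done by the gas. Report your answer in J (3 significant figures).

W ≈ 5180 J

Adiabatic: W = (P₁V₁ − P₂V₂)/(γ − 1) with γ = 7/5.
P₁V₁ = 5079 J, P₂V₂ = 3007 J.
W = (5079 − 3007) / 0.4 = 5179 J.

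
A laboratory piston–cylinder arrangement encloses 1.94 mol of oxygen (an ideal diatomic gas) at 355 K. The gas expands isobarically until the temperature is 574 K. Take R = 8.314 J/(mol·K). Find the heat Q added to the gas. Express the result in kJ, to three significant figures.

Isobaric: W = nRΔT = (1.94)(8.314)(219) = 3532 J.
ΔU = nCᵥΔT with Cᵥ = 5R/2: ΔU = (1.94)(20.79)(219) = 8831 J.
Q = ΔU + W = 8831 + 3532 = 12363 J.

Q ≈ 12.4 kJ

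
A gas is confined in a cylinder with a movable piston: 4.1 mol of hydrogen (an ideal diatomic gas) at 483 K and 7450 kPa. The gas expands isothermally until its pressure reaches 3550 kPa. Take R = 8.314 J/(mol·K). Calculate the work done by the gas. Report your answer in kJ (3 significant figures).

Isothermal process: W = nRT ln(V₂/V₁) = nRT ln(P₁/P₂).
W = (4.1)(8.314)(483) × ln(7450/3550)
  = 16464 × ln(2.099) = 16464 × 0.7413
W_by_gas = 12204 J.

W ≈ 12.2 kJ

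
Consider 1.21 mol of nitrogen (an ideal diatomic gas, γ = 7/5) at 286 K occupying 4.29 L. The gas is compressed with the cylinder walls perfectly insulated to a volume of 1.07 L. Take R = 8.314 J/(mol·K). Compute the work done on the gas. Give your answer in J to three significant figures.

Adiabatic: TV^(γ−1) = const with γ = 7/5.
T₂ = T₁ (V₁/V₂)^(γ−1) = 286 × (4.29/1.07)^0.4 = 286 × 1.743 = 498.4 K.
W_by = nCᵥ(T₁ − T₂) = (1.21)(20.79)(286 − 498.4) = -5342 J.
Work on gas = −W_by = 5342 J.

W ≈ 5340 J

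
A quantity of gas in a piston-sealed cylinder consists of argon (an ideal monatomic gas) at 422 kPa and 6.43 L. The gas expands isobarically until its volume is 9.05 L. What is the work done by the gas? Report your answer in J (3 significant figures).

W ≈ 1110 J

Isobaric: W = P ΔV.
W = (422 kPa)(9.05 − 6.43 L) = (422)(2.62) = 1106 J.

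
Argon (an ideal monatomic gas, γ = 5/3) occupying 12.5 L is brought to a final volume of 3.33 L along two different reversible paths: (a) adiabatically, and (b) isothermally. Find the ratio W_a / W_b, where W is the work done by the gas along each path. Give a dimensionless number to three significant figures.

W_a / W_b ≈ 1.60

Path (a) adiabatic: W = P₁V₁(1 − (V₁/V₂)^(γ−1))/(γ−1) → W_a/(P₁V₁) = -2.123.
Path (b) isothermal: W = P₁V₁ ln(V₂/V₁) → W_b/(P₁V₁) = -1.323.
W_a / W_b = -2.123 / -1.323 = 1.605.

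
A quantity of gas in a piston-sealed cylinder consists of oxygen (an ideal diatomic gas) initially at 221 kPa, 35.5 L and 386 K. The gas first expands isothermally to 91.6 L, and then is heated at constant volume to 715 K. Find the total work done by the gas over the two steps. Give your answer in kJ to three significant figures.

Step 1 (isothermal): W = P₁V₁ ln(V₂/V₁) = (7846) ln(91.6/35.5) = 7437 J.
Step 2 (isochoric): W = 0 (constant volume).
W_total = 7437 + 0 = 7437 J.

W_total ≈ 7.44 kJ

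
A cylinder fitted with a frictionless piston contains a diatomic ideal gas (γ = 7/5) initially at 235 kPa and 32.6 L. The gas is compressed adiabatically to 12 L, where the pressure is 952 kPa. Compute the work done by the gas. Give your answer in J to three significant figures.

W ≈ -9410 J

Adiabatic: W = (P₁V₁ − P₂V₂)/(γ − 1) with γ = 7/5.
P₁V₁ = 7661 J, P₂V₂ = 11424 J.
W = (7661 − 11424) / 0.4 = -9408 J.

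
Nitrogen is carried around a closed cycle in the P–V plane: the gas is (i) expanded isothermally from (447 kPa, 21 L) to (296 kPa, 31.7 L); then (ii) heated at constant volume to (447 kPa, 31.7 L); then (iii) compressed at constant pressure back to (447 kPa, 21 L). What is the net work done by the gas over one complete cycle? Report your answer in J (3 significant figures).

W_net ≈ -917 J

Leg (i): W = PᵢVᵢ ln(V_f/Vᵢ) = (9387) ln(31.7/21) = 3866 J.
Leg (ii): W = 0.
Leg (iii): W = PΔV = (447)(21 − 31.7) = -4783 J.
W_net = 3866 − 4783 = -917.4 J.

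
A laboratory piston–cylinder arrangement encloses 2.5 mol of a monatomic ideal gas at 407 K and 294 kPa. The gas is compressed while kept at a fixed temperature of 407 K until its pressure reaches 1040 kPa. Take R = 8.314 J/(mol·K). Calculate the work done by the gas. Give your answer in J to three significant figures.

Isothermal process: W = nRT ln(V₂/V₁) = nRT ln(P₁/P₂).
W = (2.5)(8.314)(407) × ln(294/1040)
  = 8459 × ln(0.2827) = 8459 × -1.263
W_by_gas = -10688 J.

W ≈ -10700 J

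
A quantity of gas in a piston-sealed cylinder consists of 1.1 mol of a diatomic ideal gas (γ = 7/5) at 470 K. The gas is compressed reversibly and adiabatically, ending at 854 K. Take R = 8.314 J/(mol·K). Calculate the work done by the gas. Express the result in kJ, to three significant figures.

Adiabatic ⇒ Q = 0, so W_by = −ΔU = nCᵥ(T₁ − T₂).
Cᵥ = 5R/2 = 20.79 J/(mol·K).
W = (1.1)(20.79)(470 − 854) = -8780 J.

W ≈ -8.78 kJ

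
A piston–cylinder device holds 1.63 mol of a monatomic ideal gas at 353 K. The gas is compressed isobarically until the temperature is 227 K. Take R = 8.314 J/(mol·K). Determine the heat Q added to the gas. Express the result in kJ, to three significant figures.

Isobaric: W = nRΔT = (1.63)(8.314)(-126) = -1708 J.
ΔU = nCᵥΔT with Cᵥ = 3R/2: ΔU = (1.63)(12.47)(-126) = -2561 J.
Q = ΔU + W = -2561 − 1708 = -4269 J.

Q ≈ -4.27 kJ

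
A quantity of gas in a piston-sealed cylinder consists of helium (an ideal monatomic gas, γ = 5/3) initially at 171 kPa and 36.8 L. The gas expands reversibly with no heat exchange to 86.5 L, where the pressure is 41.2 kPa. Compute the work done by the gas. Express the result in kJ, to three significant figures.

Adiabatic: W = (P₁V₁ − P₂V₂)/(γ − 1) with γ = 5/3.
P₁V₁ = 6293 J, P₂V₂ = 3564 J.
W = (6293 − 3564) / 0.6667 = 4093 J.

W ≈ 4.09 kJ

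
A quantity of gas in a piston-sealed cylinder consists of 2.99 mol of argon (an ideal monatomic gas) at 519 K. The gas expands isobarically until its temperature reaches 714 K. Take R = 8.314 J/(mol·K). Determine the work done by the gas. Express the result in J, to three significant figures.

Isobaric: W = P ΔV = nR ΔT.
W = (2.99)(8.314)(714 − 519) = 4847 J.

W ≈ 4850 J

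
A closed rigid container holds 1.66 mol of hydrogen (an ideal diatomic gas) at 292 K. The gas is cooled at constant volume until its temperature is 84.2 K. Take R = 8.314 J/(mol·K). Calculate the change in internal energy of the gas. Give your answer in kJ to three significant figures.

Constant volume ⇒ W = 0, so Q = ΔU = nCᵥΔT with Cᵥ = 5R/2 = 20.79 J/(mol·K).
ΔU = (1.66)(20.79)(84.2 − 292) = -7170 J.

ΔU ≈ -7.17 kJ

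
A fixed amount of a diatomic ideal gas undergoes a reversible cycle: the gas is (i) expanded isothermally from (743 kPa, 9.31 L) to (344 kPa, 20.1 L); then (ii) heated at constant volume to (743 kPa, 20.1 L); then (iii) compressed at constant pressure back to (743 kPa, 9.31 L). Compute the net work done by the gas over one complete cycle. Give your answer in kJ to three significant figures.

W_net ≈ -2.69 kJ

Leg (i): W = PᵢVᵢ ln(V_f/Vᵢ) = (6917) ln(20.1/9.31) = 5324 J.
Leg (ii): W = 0.
Leg (iii): W = PΔV = (743)(9.31 − 20.1) = -8017 J.
W_net = 5324 − 8017 = -2693 J.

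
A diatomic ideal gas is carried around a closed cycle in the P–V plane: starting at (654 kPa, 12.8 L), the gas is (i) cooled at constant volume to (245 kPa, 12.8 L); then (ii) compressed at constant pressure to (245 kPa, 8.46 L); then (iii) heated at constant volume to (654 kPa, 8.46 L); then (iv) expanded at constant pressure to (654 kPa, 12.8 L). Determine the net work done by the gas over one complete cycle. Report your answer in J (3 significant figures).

W_net ≈ 1780 J

Constant-volume legs do no work.
W(ii) = (245)(8.46 − 12.8) = -1063 J; W(iv) = (654)(12.8 − 8.46) = 2838 J.
W_net = -1063 + 2838 = 1775 J (the clockwise enclosed area).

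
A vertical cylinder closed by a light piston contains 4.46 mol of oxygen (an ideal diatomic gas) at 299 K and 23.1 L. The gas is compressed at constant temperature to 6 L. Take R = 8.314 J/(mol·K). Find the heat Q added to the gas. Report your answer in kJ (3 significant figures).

Isothermal ⇒ ΔU = 0, so Q = W = nRT ln(V₂/V₁).
Q = (4.46)(8.314)(299) ln(6/23.1) = 11087 × -1.348 = -14946 J.

Q ≈ -14.9 kJ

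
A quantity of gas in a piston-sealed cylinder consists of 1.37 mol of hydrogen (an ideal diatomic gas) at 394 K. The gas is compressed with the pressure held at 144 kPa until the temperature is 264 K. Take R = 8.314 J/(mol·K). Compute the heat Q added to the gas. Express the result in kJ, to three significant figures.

Isobaric: W = nRΔT = (1.37)(8.314)(-130) = -1481 J.
ΔU = nCᵥΔT with Cᵥ = 5R/2: ΔU = (1.37)(20.79)(-130) = -3702 J.
Q = ΔU + W = -3702 − 1481 = -5183 J.

Q ≈ -5.18 kJ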